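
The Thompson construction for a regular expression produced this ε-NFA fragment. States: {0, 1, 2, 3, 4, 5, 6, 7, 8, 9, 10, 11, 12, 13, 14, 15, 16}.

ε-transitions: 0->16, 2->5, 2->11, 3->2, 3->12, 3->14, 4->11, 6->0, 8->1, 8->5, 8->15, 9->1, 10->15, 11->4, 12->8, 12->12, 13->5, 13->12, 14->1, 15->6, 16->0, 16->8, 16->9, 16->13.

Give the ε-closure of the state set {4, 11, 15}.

Start with {4, 11, 15}.
From 15 via ε: add 6.
From 6 via ε: add 0.
From 0 via ε: add 16.
From 16 via ε: add 8, 9, 13.
From 8 via ε: add 1, 5.
From 13 via ε: add 12.
No new states can be added; the closed set is {0, 1, 4, 5, 6, 8, 9, 11, 12, 13, 15, 16}.

{0, 1, 4, 5, 6, 8, 9, 11, 12, 13, 15, 16}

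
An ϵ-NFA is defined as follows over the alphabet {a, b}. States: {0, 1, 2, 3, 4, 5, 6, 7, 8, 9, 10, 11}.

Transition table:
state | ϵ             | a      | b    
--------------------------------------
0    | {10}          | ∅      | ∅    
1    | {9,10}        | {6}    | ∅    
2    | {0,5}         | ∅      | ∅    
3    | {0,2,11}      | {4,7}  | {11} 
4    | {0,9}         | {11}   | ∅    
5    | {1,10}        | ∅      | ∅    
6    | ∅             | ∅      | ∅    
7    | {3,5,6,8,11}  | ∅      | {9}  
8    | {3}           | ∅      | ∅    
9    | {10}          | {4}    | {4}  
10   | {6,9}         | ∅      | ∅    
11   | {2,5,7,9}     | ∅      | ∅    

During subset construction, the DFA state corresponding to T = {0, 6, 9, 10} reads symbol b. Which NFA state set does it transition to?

9 on b → {4}.
No b-transition from 0, 6, 10.
Union after reading b: {4}.
Now take the ϵ-closure:
From 4 via ϵ: add 0, 9.
From 0 via ϵ: add 10.
From 10 via ϵ: add 6.
No new states can be added; the closed set is {0, 4, 6, 9, 10}.

{0, 4, 6, 9, 10}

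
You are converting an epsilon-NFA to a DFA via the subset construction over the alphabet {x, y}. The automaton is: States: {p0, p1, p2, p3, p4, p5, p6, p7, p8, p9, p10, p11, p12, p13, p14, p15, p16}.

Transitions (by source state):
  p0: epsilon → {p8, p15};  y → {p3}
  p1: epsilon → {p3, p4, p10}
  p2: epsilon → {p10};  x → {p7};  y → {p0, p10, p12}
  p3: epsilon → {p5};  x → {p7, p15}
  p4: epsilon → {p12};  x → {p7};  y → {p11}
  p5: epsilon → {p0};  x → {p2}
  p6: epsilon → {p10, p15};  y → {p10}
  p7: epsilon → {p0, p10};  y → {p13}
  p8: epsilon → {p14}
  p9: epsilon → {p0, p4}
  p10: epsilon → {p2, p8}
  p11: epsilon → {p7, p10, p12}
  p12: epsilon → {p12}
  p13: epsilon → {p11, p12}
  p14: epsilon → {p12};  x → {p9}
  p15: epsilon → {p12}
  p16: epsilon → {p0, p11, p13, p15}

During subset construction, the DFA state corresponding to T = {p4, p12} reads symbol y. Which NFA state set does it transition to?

p4 on y → {p11}.
No y-transition from p12.
Union after reading y: {p11}.
Now take the epsilon-closure:
From p11 via epsilon: add p7, p10, p12.
From p7 via epsilon: add p0.
From p10 via epsilon: add p2, p8.
From p0 via epsilon: add p15.
From p8 via epsilon: add p14.
No new states can be added; the closed set is {p0, p2, p7, p8, p10, p11, p12, p14, p15}.

{p0, p2, p7, p8, p10, p11, p12, p14, p15}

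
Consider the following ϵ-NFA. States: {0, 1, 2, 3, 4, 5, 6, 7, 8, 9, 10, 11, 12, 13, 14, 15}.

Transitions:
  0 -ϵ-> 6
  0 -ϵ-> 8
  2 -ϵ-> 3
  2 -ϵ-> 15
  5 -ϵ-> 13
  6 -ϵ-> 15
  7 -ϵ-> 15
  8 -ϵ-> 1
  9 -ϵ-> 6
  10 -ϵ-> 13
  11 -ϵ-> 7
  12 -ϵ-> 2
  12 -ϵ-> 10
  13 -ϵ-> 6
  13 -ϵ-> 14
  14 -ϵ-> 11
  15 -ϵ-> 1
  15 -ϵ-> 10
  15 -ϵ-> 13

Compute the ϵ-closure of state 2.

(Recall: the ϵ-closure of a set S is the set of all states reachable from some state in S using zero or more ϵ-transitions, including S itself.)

{1, 2, 3, 6, 7, 10, 11, 13, 14, 15}

Start with {2}.
From 2 via ϵ: add 3, 15.
From 15 via ϵ: add 1, 10, 13.
From 13 via ϵ: add 6, 14.
From 14 via ϵ: add 11.
From 11 via ϵ: add 7.
No new states can be added; the closed set is {1, 2, 3, 6, 7, 10, 11, 13, 14, 15}.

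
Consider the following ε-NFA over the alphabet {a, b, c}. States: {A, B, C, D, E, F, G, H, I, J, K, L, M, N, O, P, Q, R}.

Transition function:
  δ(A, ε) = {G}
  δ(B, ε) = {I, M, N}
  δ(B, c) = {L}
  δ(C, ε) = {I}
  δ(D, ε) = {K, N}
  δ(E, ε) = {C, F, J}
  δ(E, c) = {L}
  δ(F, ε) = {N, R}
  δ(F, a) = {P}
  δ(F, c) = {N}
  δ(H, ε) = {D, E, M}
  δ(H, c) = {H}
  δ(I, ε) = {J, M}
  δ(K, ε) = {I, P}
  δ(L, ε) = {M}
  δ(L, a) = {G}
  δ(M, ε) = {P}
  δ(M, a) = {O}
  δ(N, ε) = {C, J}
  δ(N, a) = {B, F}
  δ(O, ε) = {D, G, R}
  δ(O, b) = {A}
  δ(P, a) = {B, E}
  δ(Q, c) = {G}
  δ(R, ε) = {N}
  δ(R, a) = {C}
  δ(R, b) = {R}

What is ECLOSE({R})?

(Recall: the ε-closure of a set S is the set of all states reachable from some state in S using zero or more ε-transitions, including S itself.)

{C, I, J, M, N, P, R}

Start with {R}.
From R via ε: add N.
From N via ε: add C, J.
From C via ε: add I.
From I via ε: add M.
From M via ε: add P.
No new states can be added; the closed set is {C, I, J, M, N, P, R}.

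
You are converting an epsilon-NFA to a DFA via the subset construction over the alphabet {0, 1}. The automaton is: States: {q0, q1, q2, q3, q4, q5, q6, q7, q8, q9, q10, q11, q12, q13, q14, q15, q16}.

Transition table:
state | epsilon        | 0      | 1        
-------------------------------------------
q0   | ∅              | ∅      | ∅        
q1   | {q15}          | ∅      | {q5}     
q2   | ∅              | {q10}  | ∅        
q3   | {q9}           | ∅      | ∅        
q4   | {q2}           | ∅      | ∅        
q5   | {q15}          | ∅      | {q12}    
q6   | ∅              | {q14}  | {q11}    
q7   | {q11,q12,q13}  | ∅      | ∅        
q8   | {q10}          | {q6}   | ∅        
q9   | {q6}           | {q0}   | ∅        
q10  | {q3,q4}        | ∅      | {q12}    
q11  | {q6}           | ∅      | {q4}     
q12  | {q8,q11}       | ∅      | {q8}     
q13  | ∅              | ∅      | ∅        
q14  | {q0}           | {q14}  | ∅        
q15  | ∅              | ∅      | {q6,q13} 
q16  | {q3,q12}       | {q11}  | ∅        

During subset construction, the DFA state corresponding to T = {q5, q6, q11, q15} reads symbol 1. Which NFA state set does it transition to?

{q2, q3, q4, q6, q8, q9, q10, q11, q12, q13}

q5 on 1 → {q12}.
q6 on 1 → {q11}.
q11 on 1 → {q4}.
q15 on 1 → {q6, q13}.
Union after reading 1: {q4, q6, q11, q12, q13}.
Now take the epsilon-closure:
From q4 via epsilon: add q2.
From q12 via epsilon: add q8.
From q8 via epsilon: add q10.
From q10 via epsilon: add q3.
From q3 via epsilon: add q9.
No new states can be added; the closed set is {q2, q3, q4, q6, q8, q9, q10, q11, q12, q13}.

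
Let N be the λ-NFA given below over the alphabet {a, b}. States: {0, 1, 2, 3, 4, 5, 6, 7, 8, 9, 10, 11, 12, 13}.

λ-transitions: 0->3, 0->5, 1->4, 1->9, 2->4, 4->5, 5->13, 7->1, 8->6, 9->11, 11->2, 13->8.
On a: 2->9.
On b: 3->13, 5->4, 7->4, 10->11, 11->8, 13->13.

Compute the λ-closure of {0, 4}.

{0, 3, 4, 5, 6, 8, 13}

Start with {0, 4}.
From 0 via λ: add 3, 5.
From 5 via λ: add 13.
From 13 via λ: add 8.
From 8 via λ: add 6.
No new states can be added; the closed set is {0, 3, 4, 5, 6, 8, 13}.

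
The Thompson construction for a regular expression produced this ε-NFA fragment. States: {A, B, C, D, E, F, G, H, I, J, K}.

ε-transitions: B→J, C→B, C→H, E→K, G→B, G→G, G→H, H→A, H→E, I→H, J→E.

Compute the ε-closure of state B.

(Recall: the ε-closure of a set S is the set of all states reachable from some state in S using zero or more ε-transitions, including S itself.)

{B, E, J, K}

Start with {B}.
From B via ε: add J.
From J via ε: add E.
From E via ε: add K.
No new states can be added; the closed set is {B, E, J, K}.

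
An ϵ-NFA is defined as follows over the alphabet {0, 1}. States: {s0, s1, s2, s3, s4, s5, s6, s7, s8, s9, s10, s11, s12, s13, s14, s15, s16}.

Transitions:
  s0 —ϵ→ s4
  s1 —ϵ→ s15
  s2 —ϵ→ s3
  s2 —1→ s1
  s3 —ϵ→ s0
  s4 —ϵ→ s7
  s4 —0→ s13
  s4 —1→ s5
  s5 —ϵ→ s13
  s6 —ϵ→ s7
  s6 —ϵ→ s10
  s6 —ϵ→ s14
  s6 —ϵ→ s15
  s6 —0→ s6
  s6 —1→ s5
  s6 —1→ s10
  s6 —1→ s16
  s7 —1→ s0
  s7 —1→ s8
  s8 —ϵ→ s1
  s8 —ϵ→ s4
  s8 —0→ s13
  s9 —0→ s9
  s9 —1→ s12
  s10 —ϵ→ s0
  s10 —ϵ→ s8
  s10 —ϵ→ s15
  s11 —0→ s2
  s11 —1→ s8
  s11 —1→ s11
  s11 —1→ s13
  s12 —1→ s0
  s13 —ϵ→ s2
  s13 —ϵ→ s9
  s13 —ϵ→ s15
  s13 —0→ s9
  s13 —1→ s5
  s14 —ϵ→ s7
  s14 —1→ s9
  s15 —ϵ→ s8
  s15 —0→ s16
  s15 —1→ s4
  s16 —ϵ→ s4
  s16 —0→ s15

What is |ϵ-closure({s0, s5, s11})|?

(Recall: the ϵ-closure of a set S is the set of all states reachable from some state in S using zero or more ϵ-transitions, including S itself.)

12

Start with {s0, s5, s11}.
From s0 via ϵ: add s4.
From s5 via ϵ: add s13.
From s4 via ϵ: add s7.
From s13 via ϵ: add s2, s9, s15.
From s2 via ϵ: add s3.
From s15 via ϵ: add s8.
From s8 via ϵ: add s1.
ϵ-closure = {s0, s1, s2, s3, s4, s5, s7, s8, s9, s11, s13, s15}, which has 12 states.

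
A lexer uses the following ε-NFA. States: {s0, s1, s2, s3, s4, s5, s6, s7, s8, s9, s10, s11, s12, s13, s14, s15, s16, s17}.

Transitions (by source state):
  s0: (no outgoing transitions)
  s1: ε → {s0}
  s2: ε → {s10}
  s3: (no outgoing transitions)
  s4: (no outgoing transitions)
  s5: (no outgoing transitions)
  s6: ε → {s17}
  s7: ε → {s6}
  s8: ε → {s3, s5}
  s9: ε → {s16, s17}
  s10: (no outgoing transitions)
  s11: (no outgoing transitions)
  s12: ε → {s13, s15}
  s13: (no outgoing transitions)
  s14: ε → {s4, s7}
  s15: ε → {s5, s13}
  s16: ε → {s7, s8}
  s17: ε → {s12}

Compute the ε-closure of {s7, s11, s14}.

Start with {s7, s11, s14}.
From s7 via ε: add s6.
From s14 via ε: add s4.
From s6 via ε: add s17.
From s17 via ε: add s12.
From s12 via ε: add s13, s15.
From s15 via ε: add s5.
No new states can be added; the closed set is {s4, s5, s6, s7, s11, s12, s13, s14, s15, s17}.

{s4, s5, s6, s7, s11, s12, s13, s14, s15, s17}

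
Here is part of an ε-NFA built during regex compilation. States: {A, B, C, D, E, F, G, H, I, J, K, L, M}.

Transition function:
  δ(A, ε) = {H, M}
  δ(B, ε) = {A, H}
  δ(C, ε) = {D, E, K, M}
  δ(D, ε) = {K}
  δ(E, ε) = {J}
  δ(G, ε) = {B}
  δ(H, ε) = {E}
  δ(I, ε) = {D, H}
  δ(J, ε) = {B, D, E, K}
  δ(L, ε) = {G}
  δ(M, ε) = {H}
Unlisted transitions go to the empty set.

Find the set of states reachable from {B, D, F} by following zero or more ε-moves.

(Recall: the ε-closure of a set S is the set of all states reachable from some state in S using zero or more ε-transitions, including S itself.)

{A, B, D, E, F, H, J, K, M}

Start with {B, D, F}.
From B via ε: add A, H.
From D via ε: add K.
From A via ε: add M.
From H via ε: add E.
From E via ε: add J.
No new states can be added; the closed set is {A, B, D, E, F, H, J, K, M}.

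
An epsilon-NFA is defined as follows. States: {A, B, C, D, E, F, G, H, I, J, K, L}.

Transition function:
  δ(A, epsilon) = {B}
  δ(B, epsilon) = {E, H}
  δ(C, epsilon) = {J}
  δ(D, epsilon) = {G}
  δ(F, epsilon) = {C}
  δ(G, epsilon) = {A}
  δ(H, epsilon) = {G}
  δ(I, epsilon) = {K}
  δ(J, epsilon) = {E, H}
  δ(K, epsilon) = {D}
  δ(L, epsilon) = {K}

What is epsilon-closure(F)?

{A, B, C, E, F, G, H, J}

Start with {F}.
From F via epsilon: add C.
From C via epsilon: add J.
From J via epsilon: add E, H.
From H via epsilon: add G.
From G via epsilon: add A.
From A via epsilon: add B.
No new states can be added; the closed set is {A, B, C, E, F, G, H, J}.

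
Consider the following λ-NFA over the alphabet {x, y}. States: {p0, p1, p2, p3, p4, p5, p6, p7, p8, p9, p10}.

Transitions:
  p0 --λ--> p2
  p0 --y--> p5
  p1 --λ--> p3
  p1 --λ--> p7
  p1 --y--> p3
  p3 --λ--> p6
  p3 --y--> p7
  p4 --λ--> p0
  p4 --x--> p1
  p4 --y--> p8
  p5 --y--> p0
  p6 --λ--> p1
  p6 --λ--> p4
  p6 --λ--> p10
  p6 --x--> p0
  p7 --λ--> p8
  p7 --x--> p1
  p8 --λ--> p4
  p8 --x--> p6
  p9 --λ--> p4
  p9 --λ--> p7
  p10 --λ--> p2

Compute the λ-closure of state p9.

{p0, p2, p4, p7, p8, p9}

Start with {p9}.
From p9 via λ: add p4, p7.
From p4 via λ: add p0.
From p7 via λ: add p8.
From p0 via λ: add p2.
No new states can be added; the closed set is {p0, p2, p4, p7, p8, p9}.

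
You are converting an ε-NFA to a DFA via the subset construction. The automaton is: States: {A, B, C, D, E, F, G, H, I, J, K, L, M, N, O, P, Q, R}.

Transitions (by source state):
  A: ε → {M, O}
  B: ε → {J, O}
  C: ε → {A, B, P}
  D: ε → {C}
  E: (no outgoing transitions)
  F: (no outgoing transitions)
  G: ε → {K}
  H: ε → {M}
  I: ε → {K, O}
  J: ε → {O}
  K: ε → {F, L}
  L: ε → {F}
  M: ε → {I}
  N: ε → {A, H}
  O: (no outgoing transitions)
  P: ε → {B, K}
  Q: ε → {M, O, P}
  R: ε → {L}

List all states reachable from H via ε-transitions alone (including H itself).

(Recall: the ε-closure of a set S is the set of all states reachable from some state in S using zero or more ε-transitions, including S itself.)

Start with {H}.
From H via ε: add M.
From M via ε: add I.
From I via ε: add K, O.
From K via ε: add F, L.
No new states can be added; the closed set is {F, H, I, K, L, M, O}.

{F, H, I, K, L, M, O}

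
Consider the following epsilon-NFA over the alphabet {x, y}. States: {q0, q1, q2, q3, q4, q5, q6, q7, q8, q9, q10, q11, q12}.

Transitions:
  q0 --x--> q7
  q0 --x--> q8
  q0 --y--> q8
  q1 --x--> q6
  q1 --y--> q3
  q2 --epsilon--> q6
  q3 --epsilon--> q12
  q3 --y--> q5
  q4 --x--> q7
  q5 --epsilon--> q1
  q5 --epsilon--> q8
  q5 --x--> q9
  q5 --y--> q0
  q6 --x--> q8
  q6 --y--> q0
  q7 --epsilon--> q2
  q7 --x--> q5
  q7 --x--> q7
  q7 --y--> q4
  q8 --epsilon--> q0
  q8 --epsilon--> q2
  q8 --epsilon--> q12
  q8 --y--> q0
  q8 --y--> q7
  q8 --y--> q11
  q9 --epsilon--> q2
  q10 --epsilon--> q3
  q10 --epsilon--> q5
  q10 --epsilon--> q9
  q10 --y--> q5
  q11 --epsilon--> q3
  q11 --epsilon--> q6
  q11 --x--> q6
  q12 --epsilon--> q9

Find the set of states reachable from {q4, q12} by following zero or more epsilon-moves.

Start with {q4, q12}.
From q12 via epsilon: add q9.
From q9 via epsilon: add q2.
From q2 via epsilon: add q6.
No new states can be added; the closed set is {q2, q4, q6, q9, q12}.

{q2, q4, q6, q9, q12}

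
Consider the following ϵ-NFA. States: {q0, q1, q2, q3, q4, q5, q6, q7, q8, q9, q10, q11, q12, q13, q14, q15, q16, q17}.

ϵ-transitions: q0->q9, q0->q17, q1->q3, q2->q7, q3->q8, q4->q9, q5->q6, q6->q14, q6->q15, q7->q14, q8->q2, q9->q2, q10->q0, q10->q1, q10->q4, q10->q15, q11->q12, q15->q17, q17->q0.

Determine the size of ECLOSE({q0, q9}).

6

Start with {q0, q9}.
From q0 via ϵ: add q17.
From q9 via ϵ: add q2.
From q2 via ϵ: add q7.
From q7 via ϵ: add q14.
ϵ-closure = {q0, q2, q7, q9, q14, q17}, which has 6 states.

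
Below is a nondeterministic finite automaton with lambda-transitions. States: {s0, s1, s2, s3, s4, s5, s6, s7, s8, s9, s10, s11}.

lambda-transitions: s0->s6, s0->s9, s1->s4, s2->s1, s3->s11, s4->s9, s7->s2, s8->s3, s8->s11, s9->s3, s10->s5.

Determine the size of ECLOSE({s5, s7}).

8

Start with {s5, s7}.
From s7 via lambda: add s2.
From s2 via lambda: add s1.
From s1 via lambda: add s4.
From s4 via lambda: add s9.
From s9 via lambda: add s3.
From s3 via lambda: add s11.
lambda-closure = {s1, s2, s3, s4, s5, s7, s9, s11}, which has 8 states.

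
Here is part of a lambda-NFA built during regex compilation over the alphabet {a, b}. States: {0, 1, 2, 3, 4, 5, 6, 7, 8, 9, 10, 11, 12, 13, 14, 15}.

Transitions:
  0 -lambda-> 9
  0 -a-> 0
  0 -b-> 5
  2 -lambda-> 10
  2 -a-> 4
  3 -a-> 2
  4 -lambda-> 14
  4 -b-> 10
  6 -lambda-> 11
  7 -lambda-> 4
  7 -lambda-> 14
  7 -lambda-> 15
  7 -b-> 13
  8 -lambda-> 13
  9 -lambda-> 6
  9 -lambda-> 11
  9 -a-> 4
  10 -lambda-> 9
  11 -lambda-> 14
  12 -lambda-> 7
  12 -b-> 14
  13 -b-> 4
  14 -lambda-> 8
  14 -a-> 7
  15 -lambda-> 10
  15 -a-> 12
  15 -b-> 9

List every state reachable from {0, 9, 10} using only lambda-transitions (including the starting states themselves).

Start with {0, 9, 10}.
From 9 via lambda: add 6, 11.
From 11 via lambda: add 14.
From 14 via lambda: add 8.
From 8 via lambda: add 13.
No new states can be added; the closed set is {0, 6, 8, 9, 10, 11, 13, 14}.

{0, 6, 8, 9, 10, 11, 13, 14}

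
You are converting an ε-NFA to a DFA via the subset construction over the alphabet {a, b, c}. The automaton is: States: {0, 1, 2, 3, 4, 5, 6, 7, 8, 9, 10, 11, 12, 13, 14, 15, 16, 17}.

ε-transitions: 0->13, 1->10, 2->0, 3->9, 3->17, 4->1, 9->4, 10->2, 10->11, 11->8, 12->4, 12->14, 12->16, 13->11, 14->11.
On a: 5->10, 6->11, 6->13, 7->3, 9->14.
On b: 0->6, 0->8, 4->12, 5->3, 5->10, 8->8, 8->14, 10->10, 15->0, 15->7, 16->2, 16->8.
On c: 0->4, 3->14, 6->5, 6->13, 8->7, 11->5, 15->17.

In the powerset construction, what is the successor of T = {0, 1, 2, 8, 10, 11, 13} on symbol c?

{0, 1, 2, 4, 5, 7, 8, 10, 11, 13}

0 on c → {4}.
8 on c → {7}.
11 on c → {5}.
No c-transition from 1, 2, 10, 13.
Union after reading c: {4, 5, 7}.
Now take the ε-closure:
From 4 via ε: add 1.
From 1 via ε: add 10.
From 10 via ε: add 2, 11.
From 2 via ε: add 0.
From 11 via ε: add 8.
From 0 via ε: add 13.
No new states can be added; the closed set is {0, 1, 2, 4, 5, 7, 8, 10, 11, 13}.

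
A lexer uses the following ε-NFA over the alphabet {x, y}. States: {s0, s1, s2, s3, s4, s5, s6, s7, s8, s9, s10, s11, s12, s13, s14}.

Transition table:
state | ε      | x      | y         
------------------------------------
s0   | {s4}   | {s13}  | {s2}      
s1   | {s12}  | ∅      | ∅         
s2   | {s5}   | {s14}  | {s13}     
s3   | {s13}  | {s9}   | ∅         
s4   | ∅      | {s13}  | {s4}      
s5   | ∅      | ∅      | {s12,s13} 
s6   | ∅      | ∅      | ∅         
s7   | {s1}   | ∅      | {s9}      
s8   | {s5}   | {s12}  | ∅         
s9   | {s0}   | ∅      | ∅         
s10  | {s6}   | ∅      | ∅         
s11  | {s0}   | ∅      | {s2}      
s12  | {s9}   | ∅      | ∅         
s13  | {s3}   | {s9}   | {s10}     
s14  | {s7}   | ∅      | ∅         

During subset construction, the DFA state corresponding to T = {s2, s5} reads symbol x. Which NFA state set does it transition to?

{s0, s1, s4, s7, s9, s12, s14}

s2 on x → {s14}.
No x-transition from s5.
Union after reading x: {s14}.
Now take the ε-closure:
From s14 via ε: add s7.
From s7 via ε: add s1.
From s1 via ε: add s12.
From s12 via ε: add s9.
From s9 via ε: add s0.
From s0 via ε: add s4.
No new states can be added; the closed set is {s0, s1, s4, s7, s9, s12, s14}.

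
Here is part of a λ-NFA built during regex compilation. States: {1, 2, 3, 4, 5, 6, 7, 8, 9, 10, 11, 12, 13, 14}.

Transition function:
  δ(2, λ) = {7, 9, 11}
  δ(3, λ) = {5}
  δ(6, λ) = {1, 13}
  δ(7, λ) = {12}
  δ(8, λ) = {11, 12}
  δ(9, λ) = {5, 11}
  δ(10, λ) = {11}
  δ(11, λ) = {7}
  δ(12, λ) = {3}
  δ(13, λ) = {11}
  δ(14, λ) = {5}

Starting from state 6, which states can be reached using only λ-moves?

Start with {6}.
From 6 via λ: add 1, 13.
From 13 via λ: add 11.
From 11 via λ: add 7.
From 7 via λ: add 12.
From 12 via λ: add 3.
From 3 via λ: add 5.
No new states can be added; the closed set is {1, 3, 5, 6, 7, 11, 12, 13}.

{1, 3, 5, 6, 7, 11, 12, 13}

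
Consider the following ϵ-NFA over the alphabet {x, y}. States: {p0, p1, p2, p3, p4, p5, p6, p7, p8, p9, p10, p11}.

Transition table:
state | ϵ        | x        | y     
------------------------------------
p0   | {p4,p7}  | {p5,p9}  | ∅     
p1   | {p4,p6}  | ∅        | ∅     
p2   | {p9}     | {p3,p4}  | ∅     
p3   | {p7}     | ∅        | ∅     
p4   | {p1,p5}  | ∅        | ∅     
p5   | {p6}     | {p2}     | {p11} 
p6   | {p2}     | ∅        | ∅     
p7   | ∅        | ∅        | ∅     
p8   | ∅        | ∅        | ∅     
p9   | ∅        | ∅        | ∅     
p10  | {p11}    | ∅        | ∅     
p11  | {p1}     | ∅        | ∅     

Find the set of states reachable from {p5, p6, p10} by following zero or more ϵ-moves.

{p1, p2, p4, p5, p6, p9, p10, p11}

Start with {p5, p6, p10}.
From p6 via ϵ: add p2.
From p10 via ϵ: add p11.
From p2 via ϵ: add p9.
From p11 via ϵ: add p1.
From p1 via ϵ: add p4.
No new states can be added; the closed set is {p1, p2, p4, p5, p6, p9, p10, p11}.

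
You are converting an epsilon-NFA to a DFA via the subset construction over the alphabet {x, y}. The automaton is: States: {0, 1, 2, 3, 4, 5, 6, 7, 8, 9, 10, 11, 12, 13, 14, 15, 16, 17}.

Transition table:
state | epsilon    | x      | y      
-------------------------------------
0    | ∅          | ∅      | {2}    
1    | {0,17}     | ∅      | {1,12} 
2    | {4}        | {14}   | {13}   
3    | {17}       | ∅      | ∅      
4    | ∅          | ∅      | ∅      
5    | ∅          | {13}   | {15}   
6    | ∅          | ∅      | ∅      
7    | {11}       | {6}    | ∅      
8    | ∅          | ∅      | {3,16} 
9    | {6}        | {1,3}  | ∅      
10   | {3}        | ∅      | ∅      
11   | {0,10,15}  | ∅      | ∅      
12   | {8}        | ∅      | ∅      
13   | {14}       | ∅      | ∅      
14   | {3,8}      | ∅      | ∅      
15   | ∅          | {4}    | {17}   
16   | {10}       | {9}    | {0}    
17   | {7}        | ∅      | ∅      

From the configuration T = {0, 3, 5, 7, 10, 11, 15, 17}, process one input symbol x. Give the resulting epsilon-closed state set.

{0, 3, 4, 6, 7, 8, 10, 11, 13, 14, 15, 17}

5 on x → {13}.
7 on x → {6}.
15 on x → {4}.
No x-transition from 0, 3, 10, 11, 17.
Union after reading x: {4, 6, 13}.
Now take the epsilon-closure:
From 13 via epsilon: add 14.
From 14 via epsilon: add 3, 8.
From 3 via epsilon: add 17.
From 17 via epsilon: add 7.
From 7 via epsilon: add 11.
From 11 via epsilon: add 0, 10, 15.
No new states can be added; the closed set is {0, 3, 4, 6, 7, 8, 10, 11, 13, 14, 15, 17}.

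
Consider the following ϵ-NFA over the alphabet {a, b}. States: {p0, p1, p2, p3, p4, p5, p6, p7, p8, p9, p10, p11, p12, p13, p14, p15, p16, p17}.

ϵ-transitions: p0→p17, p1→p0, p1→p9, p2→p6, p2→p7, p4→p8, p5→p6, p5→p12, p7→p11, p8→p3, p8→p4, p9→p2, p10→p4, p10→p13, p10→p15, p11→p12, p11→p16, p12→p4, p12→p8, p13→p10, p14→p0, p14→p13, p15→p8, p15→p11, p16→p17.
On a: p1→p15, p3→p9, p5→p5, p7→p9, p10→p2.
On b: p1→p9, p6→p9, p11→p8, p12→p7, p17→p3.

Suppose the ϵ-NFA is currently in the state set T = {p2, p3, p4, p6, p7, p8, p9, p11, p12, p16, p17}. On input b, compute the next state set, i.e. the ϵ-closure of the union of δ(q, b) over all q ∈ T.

p6 on b → {p9}.
p11 on b → {p8}.
p12 on b → {p7}.
p17 on b → {p3}.
No b-transition from p2, p3, p4, p7, p8, p9, p16.
Union after reading b: {p3, p7, p8, p9}.
Now take the ϵ-closure:
From p7 via ϵ: add p11.
From p8 via ϵ: add p4.
From p9 via ϵ: add p2.
From p2 via ϵ: add p6.
From p11 via ϵ: add p12, p16.
From p16 via ϵ: add p17.
No new states can be added; the closed set is {p2, p3, p4, p6, p7, p8, p9, p11, p12, p16, p17}.

{p2, p3, p4, p6, p7, p8, p9, p11, p12, p16, p17}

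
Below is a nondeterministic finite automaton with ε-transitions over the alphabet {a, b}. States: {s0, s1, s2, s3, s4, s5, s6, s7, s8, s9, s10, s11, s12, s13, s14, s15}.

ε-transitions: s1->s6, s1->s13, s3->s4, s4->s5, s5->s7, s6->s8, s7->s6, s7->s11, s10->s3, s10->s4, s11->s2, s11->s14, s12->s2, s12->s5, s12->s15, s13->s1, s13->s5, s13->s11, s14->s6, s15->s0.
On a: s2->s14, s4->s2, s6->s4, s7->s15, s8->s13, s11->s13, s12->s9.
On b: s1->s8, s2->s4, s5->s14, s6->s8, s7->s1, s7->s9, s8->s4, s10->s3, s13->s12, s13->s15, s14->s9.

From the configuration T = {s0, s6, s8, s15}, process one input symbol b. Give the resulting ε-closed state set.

s6 on b → {s8}.
s8 on b → {s4}.
No b-transition from s0, s15.
Union after reading b: {s4, s8}.
Now take the ε-closure:
From s4 via ε: add s5.
From s5 via ε: add s7.
From s7 via ε: add s6, s11.
From s11 via ε: add s2, s14.
No new states can be added; the closed set is {s2, s4, s5, s6, s7, s8, s11, s14}.

{s2, s4, s5, s6, s7, s8, s11, s14}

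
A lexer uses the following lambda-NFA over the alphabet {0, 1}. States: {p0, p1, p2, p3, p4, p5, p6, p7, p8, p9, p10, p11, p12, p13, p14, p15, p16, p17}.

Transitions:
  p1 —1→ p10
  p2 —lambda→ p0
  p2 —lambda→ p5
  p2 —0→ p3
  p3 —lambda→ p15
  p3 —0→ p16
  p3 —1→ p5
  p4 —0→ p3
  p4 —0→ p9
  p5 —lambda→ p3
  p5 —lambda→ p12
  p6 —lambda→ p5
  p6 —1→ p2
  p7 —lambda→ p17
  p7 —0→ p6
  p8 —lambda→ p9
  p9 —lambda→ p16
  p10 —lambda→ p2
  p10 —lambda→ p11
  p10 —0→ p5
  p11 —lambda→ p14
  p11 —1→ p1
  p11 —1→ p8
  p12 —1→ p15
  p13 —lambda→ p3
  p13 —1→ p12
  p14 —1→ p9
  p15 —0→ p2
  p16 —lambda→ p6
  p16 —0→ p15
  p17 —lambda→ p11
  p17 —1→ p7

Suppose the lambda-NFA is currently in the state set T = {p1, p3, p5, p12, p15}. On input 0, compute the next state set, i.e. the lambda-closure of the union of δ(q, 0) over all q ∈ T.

{p0, p2, p3, p5, p6, p12, p15, p16}

p3 on 0 → {p16}.
p15 on 0 → {p2}.
No 0-transition from p1, p5, p12.
Union after reading 0: {p2, p16}.
Now take the lambda-closure:
From p2 via lambda: add p0, p5.
From p16 via lambda: add p6.
From p5 via lambda: add p3, p12.
From p3 via lambda: add p15.
No new states can be added; the closed set is {p0, p2, p3, p5, p6, p12, p15, p16}.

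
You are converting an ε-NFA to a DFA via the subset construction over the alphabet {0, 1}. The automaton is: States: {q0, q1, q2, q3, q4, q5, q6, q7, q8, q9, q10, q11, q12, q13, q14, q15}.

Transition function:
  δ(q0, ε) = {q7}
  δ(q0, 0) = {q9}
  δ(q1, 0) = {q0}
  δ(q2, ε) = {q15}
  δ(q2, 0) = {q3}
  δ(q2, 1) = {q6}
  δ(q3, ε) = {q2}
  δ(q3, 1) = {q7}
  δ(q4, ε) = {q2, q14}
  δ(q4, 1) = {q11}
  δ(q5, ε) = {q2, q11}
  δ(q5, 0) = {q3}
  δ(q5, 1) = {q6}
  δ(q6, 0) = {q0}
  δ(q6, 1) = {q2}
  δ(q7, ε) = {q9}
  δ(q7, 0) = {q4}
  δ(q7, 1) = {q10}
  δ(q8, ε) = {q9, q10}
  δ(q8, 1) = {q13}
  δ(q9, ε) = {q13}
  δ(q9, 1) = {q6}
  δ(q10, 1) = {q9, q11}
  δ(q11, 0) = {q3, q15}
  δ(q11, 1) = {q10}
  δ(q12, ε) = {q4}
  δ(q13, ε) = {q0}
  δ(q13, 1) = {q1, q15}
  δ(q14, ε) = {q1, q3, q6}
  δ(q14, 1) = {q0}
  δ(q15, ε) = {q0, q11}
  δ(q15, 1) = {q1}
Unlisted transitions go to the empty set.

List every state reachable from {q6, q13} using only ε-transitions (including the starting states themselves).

Start with {q6, q13}.
From q13 via ε: add q0.
From q0 via ε: add q7.
From q7 via ε: add q9.
No new states can be added; the closed set is {q0, q6, q7, q9, q13}.

{q0, q6, q7, q9, q13}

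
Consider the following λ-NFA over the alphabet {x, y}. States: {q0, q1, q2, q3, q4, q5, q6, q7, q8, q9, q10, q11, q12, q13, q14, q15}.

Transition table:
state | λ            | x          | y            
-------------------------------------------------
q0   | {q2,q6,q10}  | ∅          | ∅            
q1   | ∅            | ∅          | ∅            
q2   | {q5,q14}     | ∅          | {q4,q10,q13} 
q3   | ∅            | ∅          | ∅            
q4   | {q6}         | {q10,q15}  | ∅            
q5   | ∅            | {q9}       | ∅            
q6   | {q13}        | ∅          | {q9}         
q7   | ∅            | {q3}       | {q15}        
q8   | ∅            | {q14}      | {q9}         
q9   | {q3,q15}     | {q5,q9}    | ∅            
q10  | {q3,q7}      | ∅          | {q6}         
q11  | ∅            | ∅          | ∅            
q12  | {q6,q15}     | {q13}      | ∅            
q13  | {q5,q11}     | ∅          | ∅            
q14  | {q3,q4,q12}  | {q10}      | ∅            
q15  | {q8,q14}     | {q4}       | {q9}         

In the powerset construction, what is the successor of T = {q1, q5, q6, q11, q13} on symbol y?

q6 on y → {q9}.
No y-transition from q1, q5, q11, q13.
Union after reading y: {q9}.
Now take the λ-closure:
From q9 via λ: add q3, q15.
From q15 via λ: add q8, q14.
From q14 via λ: add q4, q12.
From q4 via λ: add q6.
From q6 via λ: add q13.
From q13 via λ: add q5, q11.
No new states can be added; the closed set is {q3, q4, q5, q6, q8, q9, q11, q12, q13, q14, q15}.

{q3, q4, q5, q6, q8, q9, q11, q12, q13, q14, q15}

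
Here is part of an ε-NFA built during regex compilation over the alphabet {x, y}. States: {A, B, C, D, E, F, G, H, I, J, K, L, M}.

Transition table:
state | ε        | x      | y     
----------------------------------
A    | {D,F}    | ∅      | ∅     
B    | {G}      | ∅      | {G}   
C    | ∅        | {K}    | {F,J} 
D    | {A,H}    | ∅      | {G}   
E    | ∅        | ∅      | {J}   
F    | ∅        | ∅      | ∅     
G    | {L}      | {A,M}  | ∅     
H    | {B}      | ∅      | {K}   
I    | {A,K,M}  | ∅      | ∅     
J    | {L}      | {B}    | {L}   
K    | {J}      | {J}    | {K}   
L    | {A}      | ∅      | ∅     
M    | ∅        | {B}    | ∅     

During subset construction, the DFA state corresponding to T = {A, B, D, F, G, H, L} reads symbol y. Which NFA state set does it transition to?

{A, B, D, F, G, H, J, K, L}

B on y → {G}.
D on y → {G}.
H on y → {K}.
No y-transition from A, F, G, L.
Union after reading y: {G, K}.
Now take the ε-closure:
From G via ε: add L.
From K via ε: add J.
From L via ε: add A.
From A via ε: add D, F.
From D via ε: add H.
From H via ε: add B.
No new states can be added; the closed set is {A, B, D, F, G, H, J, K, L}.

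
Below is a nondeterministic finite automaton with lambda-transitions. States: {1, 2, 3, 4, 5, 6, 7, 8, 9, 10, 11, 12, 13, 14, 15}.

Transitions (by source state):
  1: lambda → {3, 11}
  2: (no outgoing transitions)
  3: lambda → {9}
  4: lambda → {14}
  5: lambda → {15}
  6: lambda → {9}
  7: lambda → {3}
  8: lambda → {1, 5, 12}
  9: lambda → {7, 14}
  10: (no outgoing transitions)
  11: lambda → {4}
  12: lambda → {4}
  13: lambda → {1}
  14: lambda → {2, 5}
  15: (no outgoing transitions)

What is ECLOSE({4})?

Start with {4}.
From 4 via lambda: add 14.
From 14 via lambda: add 2, 5.
From 5 via lambda: add 15.
No new states can be added; the closed set is {2, 4, 5, 14, 15}.

{2, 4, 5, 14, 15}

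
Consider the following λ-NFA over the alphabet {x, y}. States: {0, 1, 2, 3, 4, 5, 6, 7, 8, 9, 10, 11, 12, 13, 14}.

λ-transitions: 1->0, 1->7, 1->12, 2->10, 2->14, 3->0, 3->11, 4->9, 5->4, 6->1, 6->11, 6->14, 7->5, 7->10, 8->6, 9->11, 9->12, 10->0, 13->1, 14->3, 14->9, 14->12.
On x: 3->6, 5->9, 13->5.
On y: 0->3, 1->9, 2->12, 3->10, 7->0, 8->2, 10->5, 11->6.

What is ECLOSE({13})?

{0, 1, 4, 5, 7, 9, 10, 11, 12, 13}

Start with {13}.
From 13 via λ: add 1.
From 1 via λ: add 0, 7, 12.
From 7 via λ: add 5, 10.
From 5 via λ: add 4.
From 4 via λ: add 9.
From 9 via λ: add 11.
No new states can be added; the closed set is {0, 1, 4, 5, 7, 9, 10, 11, 12, 13}.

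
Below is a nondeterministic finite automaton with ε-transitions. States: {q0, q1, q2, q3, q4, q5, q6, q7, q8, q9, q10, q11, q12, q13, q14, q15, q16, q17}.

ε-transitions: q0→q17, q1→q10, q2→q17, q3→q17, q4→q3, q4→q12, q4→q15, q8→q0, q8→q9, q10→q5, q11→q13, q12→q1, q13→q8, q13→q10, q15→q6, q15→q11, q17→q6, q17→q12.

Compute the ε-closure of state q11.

{q0, q1, q5, q6, q8, q9, q10, q11, q12, q13, q17}

Start with {q11}.
From q11 via ε: add q13.
From q13 via ε: add q8, q10.
From q8 via ε: add q0, q9.
From q10 via ε: add q5.
From q0 via ε: add q17.
From q17 via ε: add q6, q12.
From q12 via ε: add q1.
No new states can be added; the closed set is {q0, q1, q5, q6, q8, q9, q10, q11, q12, q13, q17}.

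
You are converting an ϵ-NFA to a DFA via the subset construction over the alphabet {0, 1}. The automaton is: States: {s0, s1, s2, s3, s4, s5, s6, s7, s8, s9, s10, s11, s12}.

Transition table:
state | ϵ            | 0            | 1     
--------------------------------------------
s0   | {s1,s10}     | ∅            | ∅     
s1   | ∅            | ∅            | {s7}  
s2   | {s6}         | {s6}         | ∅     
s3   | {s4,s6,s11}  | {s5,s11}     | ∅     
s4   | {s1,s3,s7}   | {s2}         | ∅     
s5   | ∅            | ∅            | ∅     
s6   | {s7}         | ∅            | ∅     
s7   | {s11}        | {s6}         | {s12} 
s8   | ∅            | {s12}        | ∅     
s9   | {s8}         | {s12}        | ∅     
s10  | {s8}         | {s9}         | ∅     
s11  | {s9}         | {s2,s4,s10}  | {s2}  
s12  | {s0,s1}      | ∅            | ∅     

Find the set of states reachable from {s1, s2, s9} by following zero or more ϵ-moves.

Start with {s1, s2, s9}.
From s2 via ϵ: add s6.
From s9 via ϵ: add s8.
From s6 via ϵ: add s7.
From s7 via ϵ: add s11.
No new states can be added; the closed set is {s1, s2, s6, s7, s8, s9, s11}.

{s1, s2, s6, s7, s8, s9, s11}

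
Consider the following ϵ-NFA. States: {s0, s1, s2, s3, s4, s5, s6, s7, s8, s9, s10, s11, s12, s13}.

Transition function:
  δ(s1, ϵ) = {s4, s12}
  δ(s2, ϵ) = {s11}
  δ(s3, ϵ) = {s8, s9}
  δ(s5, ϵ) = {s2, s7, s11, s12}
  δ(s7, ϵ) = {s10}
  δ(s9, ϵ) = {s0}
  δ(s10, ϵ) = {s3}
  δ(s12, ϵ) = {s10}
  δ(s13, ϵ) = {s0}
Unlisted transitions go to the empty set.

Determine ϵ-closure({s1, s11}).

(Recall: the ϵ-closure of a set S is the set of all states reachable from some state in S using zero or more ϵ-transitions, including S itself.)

Start with {s1, s11}.
From s1 via ϵ: add s4, s12.
From s12 via ϵ: add s10.
From s10 via ϵ: add s3.
From s3 via ϵ: add s8, s9.
From s9 via ϵ: add s0.
No new states can be added; the closed set is {s0, s1, s3, s4, s8, s9, s10, s11, s12}.

{s0, s1, s3, s4, s8, s9, s10, s11, s12}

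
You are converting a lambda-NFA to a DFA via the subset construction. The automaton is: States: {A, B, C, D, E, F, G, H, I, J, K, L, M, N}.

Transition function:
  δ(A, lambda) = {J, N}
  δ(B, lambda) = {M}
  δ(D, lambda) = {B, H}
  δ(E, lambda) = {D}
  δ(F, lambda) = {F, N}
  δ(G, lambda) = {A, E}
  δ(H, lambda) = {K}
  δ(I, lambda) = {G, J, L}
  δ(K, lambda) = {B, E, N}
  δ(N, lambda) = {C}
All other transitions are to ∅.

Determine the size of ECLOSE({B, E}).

8

Start with {B, E}.
From B via lambda: add M.
From E via lambda: add D.
From D via lambda: add H.
From H via lambda: add K.
From K via lambda: add N.
From N via lambda: add C.
lambda-closure = {B, C, D, E, H, K, M, N}, which has 8 states.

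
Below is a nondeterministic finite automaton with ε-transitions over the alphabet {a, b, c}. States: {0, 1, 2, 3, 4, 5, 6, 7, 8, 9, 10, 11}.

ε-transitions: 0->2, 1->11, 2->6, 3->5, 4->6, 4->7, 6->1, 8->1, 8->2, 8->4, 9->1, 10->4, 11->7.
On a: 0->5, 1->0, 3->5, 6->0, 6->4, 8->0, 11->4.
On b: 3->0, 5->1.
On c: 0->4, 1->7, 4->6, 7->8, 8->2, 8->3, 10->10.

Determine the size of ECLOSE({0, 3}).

8

Start with {0, 3}.
From 0 via ε: add 2.
From 3 via ε: add 5.
From 2 via ε: add 6.
From 6 via ε: add 1.
From 1 via ε: add 11.
From 11 via ε: add 7.
ε-closure = {0, 1, 2, 3, 5, 6, 7, 11}, which has 8 states.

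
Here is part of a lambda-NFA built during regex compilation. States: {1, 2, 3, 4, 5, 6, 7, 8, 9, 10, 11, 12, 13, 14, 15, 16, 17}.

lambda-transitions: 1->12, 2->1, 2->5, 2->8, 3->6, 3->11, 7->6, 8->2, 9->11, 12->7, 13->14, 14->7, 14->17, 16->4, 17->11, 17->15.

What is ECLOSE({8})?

Start with {8}.
From 8 via lambda: add 2.
From 2 via lambda: add 1, 5.
From 1 via lambda: add 12.
From 12 via lambda: add 7.
From 7 via lambda: add 6.
No new states can be added; the closed set is {1, 2, 5, 6, 7, 8, 12}.

{1, 2, 5, 6, 7, 8, 12}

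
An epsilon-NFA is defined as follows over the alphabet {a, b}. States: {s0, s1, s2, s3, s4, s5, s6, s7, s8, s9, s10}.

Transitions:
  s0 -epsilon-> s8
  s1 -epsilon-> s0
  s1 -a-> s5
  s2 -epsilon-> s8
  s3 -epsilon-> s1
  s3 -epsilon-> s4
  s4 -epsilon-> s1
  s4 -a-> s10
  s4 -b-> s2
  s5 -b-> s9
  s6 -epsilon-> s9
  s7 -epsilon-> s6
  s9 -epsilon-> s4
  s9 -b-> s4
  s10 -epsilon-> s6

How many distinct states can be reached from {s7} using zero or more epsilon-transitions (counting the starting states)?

7

Start with {s7}.
From s7 via epsilon: add s6.
From s6 via epsilon: add s9.
From s9 via epsilon: add s4.
From s4 via epsilon: add s1.
From s1 via epsilon: add s0.
From s0 via epsilon: add s8.
epsilon-closure = {s0, s1, s4, s6, s7, s8, s9}, which has 7 states.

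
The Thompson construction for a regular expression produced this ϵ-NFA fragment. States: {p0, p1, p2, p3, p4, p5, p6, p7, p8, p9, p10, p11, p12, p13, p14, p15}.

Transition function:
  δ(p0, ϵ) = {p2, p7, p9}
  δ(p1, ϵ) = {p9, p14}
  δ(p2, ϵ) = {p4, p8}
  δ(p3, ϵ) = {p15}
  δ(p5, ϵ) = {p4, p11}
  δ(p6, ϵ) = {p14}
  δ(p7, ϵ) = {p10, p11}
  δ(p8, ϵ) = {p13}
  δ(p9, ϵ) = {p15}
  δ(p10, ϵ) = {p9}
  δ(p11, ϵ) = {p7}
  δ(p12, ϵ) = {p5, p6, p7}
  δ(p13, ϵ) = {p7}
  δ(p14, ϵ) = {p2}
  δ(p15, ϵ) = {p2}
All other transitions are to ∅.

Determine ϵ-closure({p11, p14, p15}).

{p2, p4, p7, p8, p9, p10, p11, p13, p14, p15}

Start with {p11, p14, p15}.
From p11 via ϵ: add p7.
From p14 via ϵ: add p2.
From p2 via ϵ: add p4, p8.
From p7 via ϵ: add p10.
From p8 via ϵ: add p13.
From p10 via ϵ: add p9.
No new states can be added; the closed set is {p2, p4, p7, p8, p9, p10, p11, p13, p14, p15}.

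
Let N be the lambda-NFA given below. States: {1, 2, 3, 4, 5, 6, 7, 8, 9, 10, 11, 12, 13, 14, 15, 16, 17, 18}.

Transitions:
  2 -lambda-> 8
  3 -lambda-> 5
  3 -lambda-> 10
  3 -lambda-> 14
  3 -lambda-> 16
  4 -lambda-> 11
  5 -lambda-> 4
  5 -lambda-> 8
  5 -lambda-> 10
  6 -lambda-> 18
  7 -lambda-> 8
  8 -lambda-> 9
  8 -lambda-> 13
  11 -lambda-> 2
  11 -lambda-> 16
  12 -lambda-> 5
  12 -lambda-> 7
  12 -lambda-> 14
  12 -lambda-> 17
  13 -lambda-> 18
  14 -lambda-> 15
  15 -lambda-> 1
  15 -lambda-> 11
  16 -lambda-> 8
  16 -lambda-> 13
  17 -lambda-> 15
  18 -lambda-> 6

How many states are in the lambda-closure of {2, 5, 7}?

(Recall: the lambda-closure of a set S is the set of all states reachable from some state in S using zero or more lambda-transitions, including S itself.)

Start with {2, 5, 7}.
From 2 via lambda: add 8.
From 5 via lambda: add 4, 10.
From 4 via lambda: add 11.
From 8 via lambda: add 9, 13.
From 11 via lambda: add 16.
From 13 via lambda: add 18.
From 18 via lambda: add 6.
lambda-closure = {2, 4, 5, 6, 7, 8, 9, 10, 11, 13, 16, 18}, which has 12 states.

12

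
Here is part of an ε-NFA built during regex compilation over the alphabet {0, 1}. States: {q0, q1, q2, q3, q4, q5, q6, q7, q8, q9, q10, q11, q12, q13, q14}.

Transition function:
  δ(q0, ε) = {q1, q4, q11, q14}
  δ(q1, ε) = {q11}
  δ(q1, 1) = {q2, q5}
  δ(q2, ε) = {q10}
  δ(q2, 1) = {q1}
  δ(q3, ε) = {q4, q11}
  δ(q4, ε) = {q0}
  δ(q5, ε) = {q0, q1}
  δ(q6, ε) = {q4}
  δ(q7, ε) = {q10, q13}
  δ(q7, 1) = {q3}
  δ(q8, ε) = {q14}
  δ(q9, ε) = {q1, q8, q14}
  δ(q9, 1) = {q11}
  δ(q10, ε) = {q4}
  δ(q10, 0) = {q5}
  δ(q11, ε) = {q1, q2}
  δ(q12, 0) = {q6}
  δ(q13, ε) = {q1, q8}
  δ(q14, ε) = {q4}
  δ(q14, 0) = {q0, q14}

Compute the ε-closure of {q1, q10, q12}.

{q0, q1, q2, q4, q10, q11, q12, q14}

Start with {q1, q10, q12}.
From q1 via ε: add q11.
From q10 via ε: add q4.
From q4 via ε: add q0.
From q11 via ε: add q2.
From q0 via ε: add q14.
No new states can be added; the closed set is {q0, q1, q2, q4, q10, q11, q12, q14}.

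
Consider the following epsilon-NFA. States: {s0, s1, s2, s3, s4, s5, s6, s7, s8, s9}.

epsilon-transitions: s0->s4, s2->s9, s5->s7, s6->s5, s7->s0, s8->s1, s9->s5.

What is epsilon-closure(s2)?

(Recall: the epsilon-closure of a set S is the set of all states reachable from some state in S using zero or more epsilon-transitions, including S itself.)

{s0, s2, s4, s5, s7, s9}

Start with {s2}.
From s2 via epsilon: add s9.
From s9 via epsilon: add s5.
From s5 via epsilon: add s7.
From s7 via epsilon: add s0.
From s0 via epsilon: add s4.
No new states can be added; the closed set is {s0, s2, s4, s5, s7, s9}.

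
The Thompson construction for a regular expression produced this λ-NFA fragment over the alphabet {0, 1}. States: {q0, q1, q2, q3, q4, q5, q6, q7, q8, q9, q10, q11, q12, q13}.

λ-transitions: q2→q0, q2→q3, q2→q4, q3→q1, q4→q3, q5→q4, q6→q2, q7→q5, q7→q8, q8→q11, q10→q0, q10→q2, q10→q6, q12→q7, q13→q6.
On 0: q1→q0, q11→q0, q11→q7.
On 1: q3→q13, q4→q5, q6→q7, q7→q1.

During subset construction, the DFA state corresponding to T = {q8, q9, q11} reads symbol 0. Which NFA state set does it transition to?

q11 on 0 → {q0, q7}.
No 0-transition from q8, q9.
Union after reading 0: {q0, q7}.
Now take the λ-closure:
From q7 via λ: add q5, q8.
From q5 via λ: add q4.
From q8 via λ: add q11.
From q4 via λ: add q3.
From q3 via λ: add q1.
No new states can be added; the closed set is {q0, q1, q3, q4, q5, q7, q8, q11}.

{q0, q1, q3, q4, q5, q7, q8, q11}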